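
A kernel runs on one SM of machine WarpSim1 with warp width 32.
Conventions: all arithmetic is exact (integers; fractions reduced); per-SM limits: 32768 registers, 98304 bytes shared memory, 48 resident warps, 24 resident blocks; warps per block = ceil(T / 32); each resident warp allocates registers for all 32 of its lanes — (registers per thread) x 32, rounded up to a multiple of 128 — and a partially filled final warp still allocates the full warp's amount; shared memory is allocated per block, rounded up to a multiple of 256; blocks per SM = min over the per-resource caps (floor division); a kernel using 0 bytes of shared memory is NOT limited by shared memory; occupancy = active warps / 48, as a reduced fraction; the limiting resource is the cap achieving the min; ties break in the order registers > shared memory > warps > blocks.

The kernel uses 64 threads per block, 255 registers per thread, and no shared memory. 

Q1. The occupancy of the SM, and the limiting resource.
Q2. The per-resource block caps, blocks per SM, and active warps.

Answer: occupancy 1/12, limited by registers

registers: 2 blocks
shared memory: no limit (kernel uses none)
warps: 24 blocks
blocks: 24 blocks

Answer: 2 blocks, 4 active warps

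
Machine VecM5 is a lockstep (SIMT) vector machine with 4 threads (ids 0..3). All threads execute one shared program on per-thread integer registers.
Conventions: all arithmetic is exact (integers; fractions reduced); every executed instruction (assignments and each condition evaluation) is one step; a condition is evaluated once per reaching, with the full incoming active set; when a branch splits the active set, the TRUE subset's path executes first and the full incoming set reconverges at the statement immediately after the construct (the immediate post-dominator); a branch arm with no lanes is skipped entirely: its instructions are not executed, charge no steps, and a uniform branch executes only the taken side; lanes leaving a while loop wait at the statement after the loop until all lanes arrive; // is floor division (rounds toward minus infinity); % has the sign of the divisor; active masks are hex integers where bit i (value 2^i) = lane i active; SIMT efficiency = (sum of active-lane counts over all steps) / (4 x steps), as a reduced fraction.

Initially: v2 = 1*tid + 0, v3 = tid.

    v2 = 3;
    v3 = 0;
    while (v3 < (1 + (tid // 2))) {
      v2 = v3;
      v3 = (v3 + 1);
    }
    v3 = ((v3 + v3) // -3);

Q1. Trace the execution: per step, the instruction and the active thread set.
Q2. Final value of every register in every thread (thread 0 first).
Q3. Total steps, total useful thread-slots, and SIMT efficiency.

step 0: v2 <- 3                      0xf
step 1: v3 <- 0                      0xf
step 2: eval (v3 < (1 + (tid // 2))) 0xf
step 3: v2 <- v3                     0xf
step 4: v3 <- (v3 + 1)               0xf
step 5: eval (v3 < (1 + (tid // 2))) 0xf
step 6: v2 <- v3                     0xc
step 7: v3 <- (v3 + 1)               0xc
step 8: eval (v3 < (1 + (tid // 2))) 0xc
step 9: v3 <- ((v3 + v3) // -3)      0xf

Answer: 10 steps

v2: 0,0,1,1
v3: -1,-1,-2,-2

steps = 10; useful = 34; efficiency = 34/40 = 17/20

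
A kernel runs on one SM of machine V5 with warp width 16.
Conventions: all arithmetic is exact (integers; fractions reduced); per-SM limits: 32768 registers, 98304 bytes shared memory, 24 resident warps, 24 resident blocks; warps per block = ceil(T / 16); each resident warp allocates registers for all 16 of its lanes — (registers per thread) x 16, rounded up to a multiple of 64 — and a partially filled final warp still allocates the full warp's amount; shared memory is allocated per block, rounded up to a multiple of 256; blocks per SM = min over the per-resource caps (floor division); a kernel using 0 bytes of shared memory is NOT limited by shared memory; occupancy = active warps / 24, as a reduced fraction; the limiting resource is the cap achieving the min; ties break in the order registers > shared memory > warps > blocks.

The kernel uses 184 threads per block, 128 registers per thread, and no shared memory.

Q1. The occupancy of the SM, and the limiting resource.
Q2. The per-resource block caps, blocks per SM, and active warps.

Answer: occupancy 1/2, limited by registers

registers: 1 block
shared memory: no limit (kernel uses none)
warps: 2 blocks
blocks: 24 blocks

Answer: 1 block, 12 active warps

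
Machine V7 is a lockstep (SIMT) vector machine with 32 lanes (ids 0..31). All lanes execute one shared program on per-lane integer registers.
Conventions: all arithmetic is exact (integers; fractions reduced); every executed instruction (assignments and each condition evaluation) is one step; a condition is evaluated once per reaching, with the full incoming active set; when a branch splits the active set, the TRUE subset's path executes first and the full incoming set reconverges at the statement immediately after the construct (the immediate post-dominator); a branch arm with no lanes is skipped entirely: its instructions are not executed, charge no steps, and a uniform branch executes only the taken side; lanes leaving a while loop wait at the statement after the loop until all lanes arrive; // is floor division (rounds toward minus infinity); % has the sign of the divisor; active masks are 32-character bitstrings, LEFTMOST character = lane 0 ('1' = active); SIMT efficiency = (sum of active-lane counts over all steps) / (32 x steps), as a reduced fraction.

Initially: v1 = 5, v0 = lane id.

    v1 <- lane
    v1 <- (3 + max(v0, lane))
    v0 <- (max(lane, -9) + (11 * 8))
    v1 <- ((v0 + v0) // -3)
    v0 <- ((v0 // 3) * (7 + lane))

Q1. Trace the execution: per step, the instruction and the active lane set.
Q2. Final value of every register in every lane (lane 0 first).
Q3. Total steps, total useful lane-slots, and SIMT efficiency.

step 0: v1 <- lane                   11111111111111111111111111111111
step 1: v1 <- (3 + max(v0, lane))    11111111111111111111111111111111
step 2: v0 <- (max(lane, -9) + (11 * 8)) 11111111111111111111111111111111
step 3: v1 <- ((v0 + v0) // -3)      11111111111111111111111111111111
step 4: v0 <- ((v0 // 3) * (7 + lane)) 11111111111111111111111111111111

Answer: 5 steps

v1: -59,-60,-60,-61,-62,-62,-63,-64,-64,-65,-66,-66,-67,-68,-68,-69,-70,-70,-71,-72,-72,-73,-74,-74,-75,-76,-76,-77,-78,-78,-79,-80
v0: 203,232,270,300,330,372,403,434,480,512,544,594,627,660,714,748,782,840,875,910,972,1008,1044,1110,1147,1184,1254,1292,1330,1404,1443,1482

steps = 5; useful = 160; efficiency = 160/160 = 1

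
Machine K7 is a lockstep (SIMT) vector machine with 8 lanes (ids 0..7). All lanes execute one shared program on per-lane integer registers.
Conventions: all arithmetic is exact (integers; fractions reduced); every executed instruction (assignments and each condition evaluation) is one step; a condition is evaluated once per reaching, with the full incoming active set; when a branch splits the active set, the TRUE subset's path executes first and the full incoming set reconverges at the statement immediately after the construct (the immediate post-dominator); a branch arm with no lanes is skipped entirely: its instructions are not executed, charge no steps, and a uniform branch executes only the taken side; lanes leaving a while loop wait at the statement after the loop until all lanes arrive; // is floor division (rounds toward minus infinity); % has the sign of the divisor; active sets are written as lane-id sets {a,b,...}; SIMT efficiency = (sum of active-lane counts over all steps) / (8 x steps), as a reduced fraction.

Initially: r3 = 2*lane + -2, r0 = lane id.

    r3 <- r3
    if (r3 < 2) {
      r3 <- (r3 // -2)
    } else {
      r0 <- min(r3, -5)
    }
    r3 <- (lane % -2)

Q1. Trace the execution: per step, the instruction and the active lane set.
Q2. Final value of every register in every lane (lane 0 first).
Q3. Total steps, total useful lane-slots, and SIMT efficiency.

step 0: r3 <- r3                     {0,1,2,3,4,5,6,7}
step 1: eval (r3 < 2)                {0,1,2,3,4,5,6,7}
step 2: r3 <- (r3 // -2)             {0,1}
step 3: r0 <- min(r3, -5)            {2,3,4,5,6,7}
step 4: r3 <- (lane % -2)            {0,1,2,3,4,5,6,7}

Answer: 5 steps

r3: 0,-1,0,-1,0,-1,0,-1
r0: 0,1,-5,-5,-5,-5,-5,-5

steps = 5; useful = 32; efficiency = 32/40 = 4/5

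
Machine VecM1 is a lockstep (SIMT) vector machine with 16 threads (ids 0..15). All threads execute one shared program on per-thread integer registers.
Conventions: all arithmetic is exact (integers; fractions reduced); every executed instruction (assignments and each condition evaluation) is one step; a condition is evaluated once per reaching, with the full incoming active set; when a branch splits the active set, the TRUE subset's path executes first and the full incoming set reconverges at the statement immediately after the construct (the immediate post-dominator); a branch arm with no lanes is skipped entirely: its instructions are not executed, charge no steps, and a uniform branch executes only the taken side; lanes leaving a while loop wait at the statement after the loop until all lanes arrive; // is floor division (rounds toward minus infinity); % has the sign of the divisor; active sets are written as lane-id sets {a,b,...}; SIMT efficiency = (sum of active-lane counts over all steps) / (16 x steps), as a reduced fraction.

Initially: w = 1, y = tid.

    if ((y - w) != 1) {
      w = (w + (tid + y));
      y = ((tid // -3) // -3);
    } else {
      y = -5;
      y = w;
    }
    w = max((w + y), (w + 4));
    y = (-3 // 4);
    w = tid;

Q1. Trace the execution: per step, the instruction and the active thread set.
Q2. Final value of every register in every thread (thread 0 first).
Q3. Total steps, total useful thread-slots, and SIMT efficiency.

step 0: eval ((y - w) != 1)          {0,1,2,3,4,5,6,7,8,9,10,11,12,13,14,15}
step 1: w <- (w + (tid + y))         {0,1,3,4,5,6,7,8,9,10,11,12,13,14,15}
step 2: y <- ((tid // -3) // -3)     {0,1,3,4,5,6,7,8,9,10,11,12,13,14,15}
step 3: y <- -5                      {2}
step 4: y <- w                       {2}
step 5: w <- max((w + y), (w + 4))   {0,1,2,3,4,5,6,7,8,9,10,11,12,13,14,15}
step 6: y <- (-3 // 4)               {0,1,2,3,4,5,6,7,8,9,10,11,12,13,14,15}
step 7: w <- tid                     {0,1,2,3,4,5,6,7,8,9,10,11,12,13,14,15}

Answer: 8 steps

w: 0,1,2,3,4,5,6,7,8,9,10,11,12,13,14,15
y: -1,-1,-1,-1,-1,-1,-1,-1,-1,-1,-1,-1,-1,-1,-1,-1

steps = 8; useful = 96; efficiency = 96/128 = 3/4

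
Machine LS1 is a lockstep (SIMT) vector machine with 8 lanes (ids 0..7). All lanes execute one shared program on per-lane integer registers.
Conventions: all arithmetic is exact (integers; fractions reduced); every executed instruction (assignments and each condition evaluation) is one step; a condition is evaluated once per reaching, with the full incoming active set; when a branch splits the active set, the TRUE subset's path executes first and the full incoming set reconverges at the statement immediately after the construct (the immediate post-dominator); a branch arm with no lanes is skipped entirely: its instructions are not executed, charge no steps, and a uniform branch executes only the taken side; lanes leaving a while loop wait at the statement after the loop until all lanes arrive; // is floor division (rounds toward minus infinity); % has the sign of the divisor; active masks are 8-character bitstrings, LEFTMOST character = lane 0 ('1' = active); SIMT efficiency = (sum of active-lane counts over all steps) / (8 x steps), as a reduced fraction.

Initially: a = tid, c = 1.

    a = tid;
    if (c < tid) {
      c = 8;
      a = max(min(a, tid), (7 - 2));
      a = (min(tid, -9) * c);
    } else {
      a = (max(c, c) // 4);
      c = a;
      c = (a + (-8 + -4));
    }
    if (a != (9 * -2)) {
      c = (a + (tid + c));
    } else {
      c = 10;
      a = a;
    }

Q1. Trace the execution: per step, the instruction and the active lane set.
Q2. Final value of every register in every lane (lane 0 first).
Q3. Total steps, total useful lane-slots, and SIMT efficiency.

step 0: a <- tid                     11111111
step 1: eval (c < tid)               11111111
step 2: c <- 8                       00111111
step 3: a <- max(min(a, tid), (7 - 2)) 00111111
step 4: a <- (min(tid, -9) * c)      00111111
step 5: a <- (max(c, c) // 4)        11000000
step 6: c <- a                       11000000
step 7: c <- (a + (-8 + -4))         11000000
step 8: eval (a != (9 * -2))         11111111
step 9: c <- (a + (tid + c))         11111111

Answer: 10 steps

a: 0,0,-72,-72,-72,-72,-72,-72
c: -12,-11,-62,-61,-60,-59,-58,-57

steps = 10; useful = 56; efficiency = 56/80 = 7/10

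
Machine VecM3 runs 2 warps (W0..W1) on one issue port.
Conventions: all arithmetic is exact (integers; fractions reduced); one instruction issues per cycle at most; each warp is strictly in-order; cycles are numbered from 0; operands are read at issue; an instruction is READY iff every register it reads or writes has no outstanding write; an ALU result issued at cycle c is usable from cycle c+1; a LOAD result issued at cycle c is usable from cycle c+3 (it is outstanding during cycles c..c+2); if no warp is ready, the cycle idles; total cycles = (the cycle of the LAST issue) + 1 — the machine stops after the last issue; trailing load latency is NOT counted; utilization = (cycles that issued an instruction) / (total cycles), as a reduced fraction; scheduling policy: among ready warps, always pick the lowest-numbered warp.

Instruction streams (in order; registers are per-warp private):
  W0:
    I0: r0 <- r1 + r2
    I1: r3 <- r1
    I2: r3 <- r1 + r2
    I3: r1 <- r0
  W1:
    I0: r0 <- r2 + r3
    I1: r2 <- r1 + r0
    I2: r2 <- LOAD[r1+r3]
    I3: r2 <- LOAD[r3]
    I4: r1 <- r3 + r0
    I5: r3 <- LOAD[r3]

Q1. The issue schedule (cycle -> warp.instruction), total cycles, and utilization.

cycle 0: W0.I0
cycle 1: W0.I1
cycle 2: W0.I2
cycle 3: W0.I3
cycle 4: W1.I0
cycle 5: W1.I1
cycle 6: W1.I2
cycle 7: idle
cycle 8: idle
cycle 9: W1.I3
cycle 10: W1.I4
cycle 11: W1.I5

Answer: 12 cycles, utilization 5/6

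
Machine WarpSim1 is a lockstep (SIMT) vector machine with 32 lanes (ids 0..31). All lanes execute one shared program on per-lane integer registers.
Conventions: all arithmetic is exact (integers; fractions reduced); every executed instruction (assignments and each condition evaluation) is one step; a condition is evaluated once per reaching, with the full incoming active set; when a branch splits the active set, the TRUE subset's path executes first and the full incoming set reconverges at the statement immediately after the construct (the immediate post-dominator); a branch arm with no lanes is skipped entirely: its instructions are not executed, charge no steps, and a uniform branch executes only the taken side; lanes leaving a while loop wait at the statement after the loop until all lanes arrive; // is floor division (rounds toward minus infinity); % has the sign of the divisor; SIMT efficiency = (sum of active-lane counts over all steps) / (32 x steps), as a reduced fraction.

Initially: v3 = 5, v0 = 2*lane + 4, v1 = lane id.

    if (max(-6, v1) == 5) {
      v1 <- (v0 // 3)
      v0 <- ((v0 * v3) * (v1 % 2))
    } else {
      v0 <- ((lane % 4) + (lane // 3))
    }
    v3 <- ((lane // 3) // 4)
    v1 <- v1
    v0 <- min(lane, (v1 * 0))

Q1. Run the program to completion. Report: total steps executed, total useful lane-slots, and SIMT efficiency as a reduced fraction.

Answer: 7 steps, 161 useful, 23/32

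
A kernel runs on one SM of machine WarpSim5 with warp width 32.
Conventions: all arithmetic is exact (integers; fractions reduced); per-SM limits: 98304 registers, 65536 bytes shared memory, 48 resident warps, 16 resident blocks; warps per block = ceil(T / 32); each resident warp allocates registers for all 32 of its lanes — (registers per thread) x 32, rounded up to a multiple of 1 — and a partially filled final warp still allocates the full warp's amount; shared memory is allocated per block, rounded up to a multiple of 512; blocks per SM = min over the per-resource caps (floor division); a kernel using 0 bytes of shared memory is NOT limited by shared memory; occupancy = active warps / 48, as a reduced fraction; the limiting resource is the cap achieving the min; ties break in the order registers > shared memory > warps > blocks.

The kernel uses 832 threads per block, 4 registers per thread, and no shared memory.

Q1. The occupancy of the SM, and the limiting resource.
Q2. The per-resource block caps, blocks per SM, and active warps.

Answer: occupancy 13/24, limited by warps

registers: 29 blocks
shared memory: no limit (kernel uses none)
warps: 1 block
blocks: 16 blocks

Answer: 1 block, 26 active warps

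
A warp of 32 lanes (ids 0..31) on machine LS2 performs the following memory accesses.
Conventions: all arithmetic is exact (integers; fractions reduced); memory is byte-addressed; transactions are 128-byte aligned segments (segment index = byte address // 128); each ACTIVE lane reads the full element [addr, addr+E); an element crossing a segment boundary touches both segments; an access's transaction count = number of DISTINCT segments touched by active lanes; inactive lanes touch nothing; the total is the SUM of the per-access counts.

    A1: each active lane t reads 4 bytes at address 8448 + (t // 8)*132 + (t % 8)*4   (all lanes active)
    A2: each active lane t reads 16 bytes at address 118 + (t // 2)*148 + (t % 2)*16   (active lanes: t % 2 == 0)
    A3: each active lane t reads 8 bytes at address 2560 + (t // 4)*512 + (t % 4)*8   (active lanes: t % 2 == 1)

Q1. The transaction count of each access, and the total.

A1: 4 transactions
A2: 18 transactions
A3: 8 transactions

Answer: 4,18,8; total 30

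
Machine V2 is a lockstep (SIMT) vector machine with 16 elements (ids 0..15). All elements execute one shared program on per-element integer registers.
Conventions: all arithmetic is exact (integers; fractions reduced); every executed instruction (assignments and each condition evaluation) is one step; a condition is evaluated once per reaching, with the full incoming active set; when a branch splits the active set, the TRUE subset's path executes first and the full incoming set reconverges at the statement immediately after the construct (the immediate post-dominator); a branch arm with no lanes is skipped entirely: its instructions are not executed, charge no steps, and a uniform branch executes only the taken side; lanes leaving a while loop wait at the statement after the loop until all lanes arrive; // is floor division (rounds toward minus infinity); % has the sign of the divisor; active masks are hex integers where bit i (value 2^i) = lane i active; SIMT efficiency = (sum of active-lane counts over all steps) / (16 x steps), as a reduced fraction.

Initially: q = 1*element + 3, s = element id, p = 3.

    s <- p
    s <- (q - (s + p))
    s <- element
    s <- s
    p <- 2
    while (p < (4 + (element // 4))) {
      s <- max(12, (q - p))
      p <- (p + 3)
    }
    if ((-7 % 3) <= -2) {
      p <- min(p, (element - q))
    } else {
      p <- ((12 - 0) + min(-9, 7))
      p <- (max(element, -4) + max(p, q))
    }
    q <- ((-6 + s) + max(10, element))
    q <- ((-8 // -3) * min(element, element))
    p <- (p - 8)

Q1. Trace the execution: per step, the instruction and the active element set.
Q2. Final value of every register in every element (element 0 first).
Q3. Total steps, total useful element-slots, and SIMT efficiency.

step 0: s <- p                       0xffff
step 1: s <- (q - (s + p))           0xffff
step 2: s <- element                 0xffff
step 3: s <- s                       0xffff
step 4: p <- 2                       0xffff
step 5: eval (p < (4 + (element // 4))) 0xffff
step 6: s <- max(12, (q - p))        0xffff
step 7: p <- (p + 3)                 0xffff
step 8: eval (p < (4 + (element // 4))) 0xffff
step 9: s <- max(12, (q - p))        0xff00
step 10: p <- (p + 3)                 0xff00
step 11: eval (p < (4 + (element // 4))) 0xff00
step 12: eval ((-7 % 3) <= -2)        0xffff
step 13: p <- ((12 - 0) + min(-9, 7)) 0xffff
step 14: p <- (max(element, -4) + max(p, q)) 0xffff
step 15: q <- ((-6 + s) + max(10, element)) 0xffff
step 16: q <- ((-8 // -3) * min(element, element)) 0xffff
step 17: p <- (p - 8)                 0xffff

Answer: 18 steps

q: 0,2,4,6,8,10,12,14,16,18,20,22,24,26,28,30
s: 12,12,12,12,12,12,12,12,12,12,12,12,12,12,12,13
p: -5,-3,-1,1,3,5,7,9,11,13,15,17,19,21,23,25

steps = 18; useful = 264; efficiency = 264/288 = 11/12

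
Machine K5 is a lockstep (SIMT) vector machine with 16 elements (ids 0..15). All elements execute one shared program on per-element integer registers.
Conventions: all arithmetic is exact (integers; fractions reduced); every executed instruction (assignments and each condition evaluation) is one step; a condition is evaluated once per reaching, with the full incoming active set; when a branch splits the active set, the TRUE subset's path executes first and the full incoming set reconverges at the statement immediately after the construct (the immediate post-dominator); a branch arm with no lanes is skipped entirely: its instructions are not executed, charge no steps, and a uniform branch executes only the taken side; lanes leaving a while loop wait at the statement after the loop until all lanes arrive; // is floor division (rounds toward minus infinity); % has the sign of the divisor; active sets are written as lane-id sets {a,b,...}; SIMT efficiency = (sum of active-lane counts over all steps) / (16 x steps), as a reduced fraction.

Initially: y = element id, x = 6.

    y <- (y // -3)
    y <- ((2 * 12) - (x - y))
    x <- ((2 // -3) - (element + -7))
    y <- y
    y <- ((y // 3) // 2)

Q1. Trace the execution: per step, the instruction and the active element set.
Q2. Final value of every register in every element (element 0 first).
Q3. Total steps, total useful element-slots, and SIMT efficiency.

step 0: y <- (y // -3)               {0,1,2,3,4,5,6,7,8,9,10,11,12,13,14,15}
step 1: y <- ((2 * 12) - (x - y))    {0,1,2,3,4,5,6,7,8,9,10,11,12,13,14,15}
step 2: x <- ((2 // -3) - (element + -7)) {0,1,2,3,4,5,6,7,8,9,10,11,12,13,14,15}
step 3: y <- y                       {0,1,2,3,4,5,6,7,8,9,10,11,12,13,14,15}
step 4: y <- ((y // 3) // 2)         {0,1,2,3,4,5,6,7,8,9,10,11,12,13,14,15}

Answer: 5 steps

y: 3,2,2,2,2,2,2,2,2,2,2,2,2,2,2,2
x: 6,5,4,3,2,1,0,-1,-2,-3,-4,-5,-6,-7,-8,-9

steps = 5; useful = 80; efficiency = 80/80 = 1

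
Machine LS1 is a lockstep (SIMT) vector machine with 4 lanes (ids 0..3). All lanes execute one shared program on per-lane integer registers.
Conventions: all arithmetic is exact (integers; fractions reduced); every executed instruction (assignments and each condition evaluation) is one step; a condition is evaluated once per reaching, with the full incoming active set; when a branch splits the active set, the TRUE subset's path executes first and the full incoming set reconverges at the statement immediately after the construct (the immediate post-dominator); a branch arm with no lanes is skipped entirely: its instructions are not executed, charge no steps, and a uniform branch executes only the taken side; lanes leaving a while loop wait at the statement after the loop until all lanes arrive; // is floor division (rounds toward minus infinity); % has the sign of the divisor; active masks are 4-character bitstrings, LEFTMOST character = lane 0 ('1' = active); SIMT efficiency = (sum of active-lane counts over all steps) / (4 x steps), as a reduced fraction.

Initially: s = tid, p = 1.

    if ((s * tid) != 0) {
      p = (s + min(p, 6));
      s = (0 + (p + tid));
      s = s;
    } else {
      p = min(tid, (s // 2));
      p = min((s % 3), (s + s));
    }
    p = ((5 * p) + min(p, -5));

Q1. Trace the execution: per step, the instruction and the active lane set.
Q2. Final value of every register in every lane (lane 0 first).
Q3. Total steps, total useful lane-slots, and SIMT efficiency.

step 0: eval ((s * tid) != 0)        1111
step 1: p <- (s + min(p, 6))         0111
step 2: s <- (0 + (p + tid))         0111
step 3: s <- s                       0111
step 4: p <- min(tid, (s // 2))      1000
step 5: p <- min((s % 3), (s + s))   1000
step 6: p <- ((5 * p) + min(p, -5))  1111

Answer: 7 steps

s: 0,3,5,7
p: -5,5,10,15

steps = 7; useful = 19; efficiency = 19/28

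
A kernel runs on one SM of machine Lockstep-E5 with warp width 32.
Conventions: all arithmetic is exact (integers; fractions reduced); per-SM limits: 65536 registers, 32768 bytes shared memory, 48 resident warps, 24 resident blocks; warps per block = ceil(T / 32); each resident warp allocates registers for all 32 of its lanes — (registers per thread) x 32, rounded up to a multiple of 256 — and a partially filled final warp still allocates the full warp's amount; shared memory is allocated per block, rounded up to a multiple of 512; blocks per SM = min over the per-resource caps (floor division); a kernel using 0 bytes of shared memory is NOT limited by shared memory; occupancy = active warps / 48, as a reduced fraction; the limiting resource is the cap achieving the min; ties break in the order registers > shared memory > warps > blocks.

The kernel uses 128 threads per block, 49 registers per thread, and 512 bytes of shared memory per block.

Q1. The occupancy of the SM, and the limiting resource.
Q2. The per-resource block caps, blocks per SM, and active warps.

Answer: occupancy 3/4, limited by registers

registers: 9 blocks
shared memory: 64 blocks
warps: 12 blocks
blocks: 24 blocks

Answer: 9 blocks, 36 active warps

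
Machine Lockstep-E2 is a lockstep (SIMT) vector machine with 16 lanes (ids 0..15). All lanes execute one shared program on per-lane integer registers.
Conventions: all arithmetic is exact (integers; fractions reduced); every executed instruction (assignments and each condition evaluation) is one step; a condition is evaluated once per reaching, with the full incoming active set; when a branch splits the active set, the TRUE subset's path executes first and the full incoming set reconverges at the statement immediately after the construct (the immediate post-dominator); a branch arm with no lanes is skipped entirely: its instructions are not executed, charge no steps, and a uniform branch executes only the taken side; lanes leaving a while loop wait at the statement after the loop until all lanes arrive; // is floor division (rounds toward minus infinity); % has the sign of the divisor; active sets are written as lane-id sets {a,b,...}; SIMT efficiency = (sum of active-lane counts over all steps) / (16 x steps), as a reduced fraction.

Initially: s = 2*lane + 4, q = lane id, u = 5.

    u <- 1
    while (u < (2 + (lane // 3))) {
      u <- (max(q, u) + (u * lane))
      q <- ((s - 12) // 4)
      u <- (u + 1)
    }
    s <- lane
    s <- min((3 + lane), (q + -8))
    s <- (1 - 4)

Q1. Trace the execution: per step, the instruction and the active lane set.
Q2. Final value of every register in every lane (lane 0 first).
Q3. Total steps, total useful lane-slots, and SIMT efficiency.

step 0: u <- 1                       {0,1,2,3,4,5,6,7,8,9,10,11,12,13,14,15}
step 1: eval (u < (2 + (lane // 3))) {0,1,2,3,4,5,6,7,8,9,10,11,12,13,14,15}
step 2: u <- (max(q, u) + (u * lane)) {0,1,2,3,4,5,6,7,8,9,10,11,12,13,14,15}
step 3: q <- ((s - 12) // 4)         {0,1,2,3,4,5,6,7,8,9,10,11,12,13,14,15}
step 4: u <- (u + 1)                 {0,1,2,3,4,5,6,7,8,9,10,11,12,13,14,15}
step 5: eval (u < (2 + (lane // 3))) {0,1,2,3,4,5,6,7,8,9,10,11,12,13,14,15}
step 6: s <- lane                    {0,1,2,3,4,5,6,7,8,9,10,11,12,13,14,15}
step 7: s <- min((3 + lane), (q + -8)) {0,1,2,3,4,5,6,7,8,9,10,11,12,13,14,15}
step 8: s <- (1 - 4)                 {0,1,2,3,4,5,6,7,8,9,10,11,12,13,14,15}

Answer: 9 steps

s: -3,-3,-3,-3,-3,-3,-3,-3,-3,-3,-3,-3,-3,-3,-3,-3
q: -2,-2,-1,-1,0,0,1,1,2,2,3,3,4,4,5,5
u: 2,3,5,7,9,11,13,15,17,19,21,23,25,27,29,31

steps = 9; useful = 144; efficiency = 144/144 = 1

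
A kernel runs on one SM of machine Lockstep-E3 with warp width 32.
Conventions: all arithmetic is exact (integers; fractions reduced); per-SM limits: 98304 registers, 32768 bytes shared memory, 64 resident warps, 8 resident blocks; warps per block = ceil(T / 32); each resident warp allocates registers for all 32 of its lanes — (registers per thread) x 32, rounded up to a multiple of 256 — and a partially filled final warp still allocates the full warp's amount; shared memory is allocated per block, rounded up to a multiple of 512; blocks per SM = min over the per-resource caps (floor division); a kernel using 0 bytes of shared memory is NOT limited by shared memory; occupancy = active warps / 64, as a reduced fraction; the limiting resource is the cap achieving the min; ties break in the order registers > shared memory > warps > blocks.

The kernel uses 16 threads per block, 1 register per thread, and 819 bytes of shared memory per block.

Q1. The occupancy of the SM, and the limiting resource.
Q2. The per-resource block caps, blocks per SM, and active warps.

Answer: occupancy 1/8, limited by blocks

registers: 384 blocks
shared memory: 32 blocks
warps: 64 blocks
blocks: 8 blocks

Answer: 8 blocks, 8 active warps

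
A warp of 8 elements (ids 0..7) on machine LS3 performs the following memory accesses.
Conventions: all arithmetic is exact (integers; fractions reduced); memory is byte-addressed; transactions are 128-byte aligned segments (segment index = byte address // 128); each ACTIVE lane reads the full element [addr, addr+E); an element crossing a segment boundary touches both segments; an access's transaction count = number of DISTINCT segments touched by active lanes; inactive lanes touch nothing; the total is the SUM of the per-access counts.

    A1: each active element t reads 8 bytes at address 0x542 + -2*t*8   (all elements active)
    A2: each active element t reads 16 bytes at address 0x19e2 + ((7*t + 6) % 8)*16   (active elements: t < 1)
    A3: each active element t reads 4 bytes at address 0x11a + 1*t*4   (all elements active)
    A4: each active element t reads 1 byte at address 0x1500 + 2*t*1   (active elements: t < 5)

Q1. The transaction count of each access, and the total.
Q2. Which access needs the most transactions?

A1: 2 transactions
A2: 1 transaction
A3: 1 transaction
A4: 1 transaction

Answer: 2,1,1,1; total 5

Answer: A1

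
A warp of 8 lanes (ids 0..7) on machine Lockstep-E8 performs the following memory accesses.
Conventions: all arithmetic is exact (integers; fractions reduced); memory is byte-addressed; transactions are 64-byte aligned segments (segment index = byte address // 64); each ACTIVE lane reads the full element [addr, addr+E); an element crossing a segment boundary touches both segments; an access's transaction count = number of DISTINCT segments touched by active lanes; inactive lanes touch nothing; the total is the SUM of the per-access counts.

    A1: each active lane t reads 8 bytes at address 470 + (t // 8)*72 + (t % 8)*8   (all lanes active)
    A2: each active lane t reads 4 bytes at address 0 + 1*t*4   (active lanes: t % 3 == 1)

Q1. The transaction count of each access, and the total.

A1: 2 transactions
A2: 1 transaction

Answer: 2,1; total 3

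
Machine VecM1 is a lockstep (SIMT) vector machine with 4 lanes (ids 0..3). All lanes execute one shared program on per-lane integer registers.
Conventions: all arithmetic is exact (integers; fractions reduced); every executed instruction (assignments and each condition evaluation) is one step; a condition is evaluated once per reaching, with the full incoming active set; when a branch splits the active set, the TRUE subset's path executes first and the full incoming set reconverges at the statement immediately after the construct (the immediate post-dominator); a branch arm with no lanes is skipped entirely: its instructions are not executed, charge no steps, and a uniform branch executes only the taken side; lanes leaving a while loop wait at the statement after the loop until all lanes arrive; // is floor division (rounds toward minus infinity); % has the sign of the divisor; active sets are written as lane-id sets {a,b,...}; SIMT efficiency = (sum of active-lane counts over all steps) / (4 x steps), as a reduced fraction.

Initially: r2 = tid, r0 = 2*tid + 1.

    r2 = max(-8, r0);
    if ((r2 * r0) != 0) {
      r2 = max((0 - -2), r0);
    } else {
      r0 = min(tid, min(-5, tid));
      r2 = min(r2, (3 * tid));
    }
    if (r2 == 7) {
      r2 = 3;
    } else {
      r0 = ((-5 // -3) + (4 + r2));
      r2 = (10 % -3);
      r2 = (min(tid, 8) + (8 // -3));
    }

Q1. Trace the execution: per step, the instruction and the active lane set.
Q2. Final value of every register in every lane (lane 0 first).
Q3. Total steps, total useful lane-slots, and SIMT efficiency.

step 0: r2 <- max(-8, r0)            {0,1,2,3}
step 1: eval ((r2 * r0) != 0)        {0,1,2,3}
step 2: r2 <- max((0 - -2), r0)      {0,1,2,3}
step 3: eval (r2 == 7)               {0,1,2,3}
step 4: r2 <- 3                      {3}
step 5: r0 <- ((-5 // -3) + (4 + r2)) {0,1,2}
step 6: r2 <- (10 % -3)              {0,1,2}
step 7: r2 <- (min(tid, 8) + (8 // -3)) {0,1,2}

Answer: 8 steps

r2: -3,-2,-1,3
r0: 7,8,10,7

steps = 8; useful = 26; efficiency = 26/32 = 13/16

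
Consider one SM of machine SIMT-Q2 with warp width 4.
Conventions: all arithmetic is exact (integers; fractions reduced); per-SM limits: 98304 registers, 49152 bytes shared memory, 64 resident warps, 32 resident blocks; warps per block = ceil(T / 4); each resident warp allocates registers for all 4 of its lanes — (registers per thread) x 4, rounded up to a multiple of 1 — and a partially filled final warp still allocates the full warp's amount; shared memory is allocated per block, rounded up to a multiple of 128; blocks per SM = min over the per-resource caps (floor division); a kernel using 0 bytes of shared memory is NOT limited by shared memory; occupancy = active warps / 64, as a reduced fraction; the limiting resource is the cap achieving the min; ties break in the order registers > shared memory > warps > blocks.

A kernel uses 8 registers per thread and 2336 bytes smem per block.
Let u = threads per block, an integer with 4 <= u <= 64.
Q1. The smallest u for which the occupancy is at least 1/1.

Answer: u = 13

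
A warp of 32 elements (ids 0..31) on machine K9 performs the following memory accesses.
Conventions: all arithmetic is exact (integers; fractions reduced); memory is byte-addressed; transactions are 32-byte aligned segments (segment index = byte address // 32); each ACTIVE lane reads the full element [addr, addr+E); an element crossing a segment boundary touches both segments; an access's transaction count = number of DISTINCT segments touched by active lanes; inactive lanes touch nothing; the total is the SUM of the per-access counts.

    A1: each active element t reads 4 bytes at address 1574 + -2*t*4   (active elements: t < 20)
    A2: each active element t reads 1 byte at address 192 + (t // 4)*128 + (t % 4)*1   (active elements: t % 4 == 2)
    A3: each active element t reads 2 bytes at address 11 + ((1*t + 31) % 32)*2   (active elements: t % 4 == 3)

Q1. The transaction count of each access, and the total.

A1: 6 transactions
A2: 8 transactions
A3: 3 transactions

Answer: 6,8,3; total 17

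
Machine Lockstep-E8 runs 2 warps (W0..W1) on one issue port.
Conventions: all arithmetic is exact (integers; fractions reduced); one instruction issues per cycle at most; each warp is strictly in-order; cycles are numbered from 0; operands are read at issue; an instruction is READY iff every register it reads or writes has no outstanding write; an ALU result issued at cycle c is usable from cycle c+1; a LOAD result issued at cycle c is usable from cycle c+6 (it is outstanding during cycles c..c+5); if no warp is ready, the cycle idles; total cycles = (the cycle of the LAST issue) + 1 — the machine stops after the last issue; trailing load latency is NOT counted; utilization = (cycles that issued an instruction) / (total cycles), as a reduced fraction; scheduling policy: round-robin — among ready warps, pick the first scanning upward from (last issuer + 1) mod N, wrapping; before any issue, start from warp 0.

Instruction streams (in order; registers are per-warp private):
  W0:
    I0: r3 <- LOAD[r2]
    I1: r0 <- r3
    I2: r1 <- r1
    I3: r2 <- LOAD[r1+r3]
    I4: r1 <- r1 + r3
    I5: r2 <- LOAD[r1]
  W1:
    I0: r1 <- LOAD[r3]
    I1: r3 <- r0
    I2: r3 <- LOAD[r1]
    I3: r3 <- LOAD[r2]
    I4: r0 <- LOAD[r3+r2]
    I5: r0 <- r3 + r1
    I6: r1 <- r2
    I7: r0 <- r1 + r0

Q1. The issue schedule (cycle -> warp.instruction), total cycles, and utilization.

cycle 0: W0.I0
cycle 1: W1.I0
cycle 2: W1.I1
cycle 3: idle
cycle 4: idle
cycle 5: idle
cycle 6: W0.I1
cycle 7: W1.I2
cycle 8: W0.I2
cycle 9: W0.I3
cycle 10: W0.I4
cycle 11: idle
cycle 12: idle
cycle 13: W1.I3
cycle 14: idle
cycle 15: W0.I5
cycle 16: idle
cycle 17: idle
cycle 18: idle
cycle 19: W1.I4
cycle 20: idle
cycle 21: idle
cycle 22: idle
cycle 23: idle
cycle 24: idle
cycle 25: W1.I5
cycle 26: W1.I6
cycle 27: W1.I7

Answer: 28 cycles, utilization 1/2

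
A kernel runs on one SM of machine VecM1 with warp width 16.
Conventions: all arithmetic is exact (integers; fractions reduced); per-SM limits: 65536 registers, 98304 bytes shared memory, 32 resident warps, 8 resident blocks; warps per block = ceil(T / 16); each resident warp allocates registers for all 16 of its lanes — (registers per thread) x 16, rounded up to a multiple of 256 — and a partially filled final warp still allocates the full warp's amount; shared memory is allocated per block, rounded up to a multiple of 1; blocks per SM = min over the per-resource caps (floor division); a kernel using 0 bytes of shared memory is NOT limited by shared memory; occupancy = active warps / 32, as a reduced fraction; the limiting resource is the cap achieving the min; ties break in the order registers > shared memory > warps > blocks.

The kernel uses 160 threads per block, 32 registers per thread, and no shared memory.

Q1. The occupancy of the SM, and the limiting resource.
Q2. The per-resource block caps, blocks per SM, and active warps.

Answer: occupancy 15/16, limited by warps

registers: 12 blocks
shared memory: no limit (kernel uses none)
warps: 3 blocks
blocks: 8 blocks

Answer: 3 blocks, 30 active warps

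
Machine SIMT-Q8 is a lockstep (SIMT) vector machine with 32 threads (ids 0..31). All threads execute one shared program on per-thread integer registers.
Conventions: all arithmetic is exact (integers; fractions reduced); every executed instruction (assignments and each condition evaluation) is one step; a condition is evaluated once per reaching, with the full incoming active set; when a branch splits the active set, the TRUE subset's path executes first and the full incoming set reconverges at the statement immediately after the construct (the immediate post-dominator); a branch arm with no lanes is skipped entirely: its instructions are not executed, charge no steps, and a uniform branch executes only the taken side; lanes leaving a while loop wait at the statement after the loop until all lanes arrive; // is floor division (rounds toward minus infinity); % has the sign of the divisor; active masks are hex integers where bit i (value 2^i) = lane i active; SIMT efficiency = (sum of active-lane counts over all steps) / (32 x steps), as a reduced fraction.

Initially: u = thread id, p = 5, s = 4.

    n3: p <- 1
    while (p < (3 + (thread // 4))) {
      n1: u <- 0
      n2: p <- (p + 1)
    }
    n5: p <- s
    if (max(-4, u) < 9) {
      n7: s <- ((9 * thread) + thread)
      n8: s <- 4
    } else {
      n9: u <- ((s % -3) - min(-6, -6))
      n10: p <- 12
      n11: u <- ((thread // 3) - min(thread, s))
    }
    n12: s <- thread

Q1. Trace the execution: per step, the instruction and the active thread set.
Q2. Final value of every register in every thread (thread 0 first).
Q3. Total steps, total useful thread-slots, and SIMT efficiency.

step 0: p <- 1                       0xffffffff
step 1: eval (p < (3 + (thread // 4))) 0xffffffff
step 2: u <- 0                       0xffffffff
step 3: p <- (p + 1)                 0xffffffff
step 4: eval (p < (3 + (thread // 4))) 0xffffffff
step 5: u <- 0                       0xffffffff
step 6: p <- (p + 1)                 0xffffffff
step 7: eval (p < (3 + (thread // 4))) 0xffffffff
step 8: u <- 0                       0xfffffff0
step 9: p <- (p + 1)                 0xfffffff0
step 10: eval (p < (3 + (thread // 4))) 0xfffffff0
step 11: u <- 0                       0xffffff00
step 12: p <- (p + 1)                 0xffffff00
step 13: eval (p < (3 + (thread // 4))) 0xffffff00
step 14: u <- 0                       0xfffff000
step 15: p <- (p + 1)                 0xfffff000
step 16: eval (p < (3 + (thread // 4))) 0xfffff000
step 17: u <- 0                       0xffff0000
step 18: p <- (p + 1)                 0xffff0000
step 19: eval (p < (3 + (thread // 4))) 0xffff0000
step 20: u <- 0                       0xfff00000
step 21: p <- (p + 1)                 0xfff00000
step 22: eval (p < (3 + (thread // 4))) 0xfff00000
step 23: u <- 0                       0xff000000
step 24: p <- (p + 1)                 0xff000000
step 25: eval (p < (3 + (thread // 4))) 0xff000000
step 26: u <- 0                       0xf0000000
step 27: p <- (p + 1)                 0xf0000000
step 28: eval (p < (3 + (thread // 4))) 0xf0000000
step 29: p <- s                       0xffffffff
step 30: eval (max(-4, u) < 9)        0xffffffff
step 31: s <- ((9 * thread) + thread) 0xffffffff
step 32: s <- 4                       0xffffffff
step 33: s <- thread                  0xffffffff

Answer: 34 steps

u: 0,0,0,0,0,0,0,0,0,0,0,0,0,0,0,0,0,0,0,0,0,0,0,0,0,0,0,0,0,0,0,0
p: 4,4,4,4,4,4,4,4,4,4,4,4,4,4,4,4,4,4,4,4,4,4,4,4,4,4,4,4,4,4,4,4
s: 0,1,2,3,4,5,6,7,8,9,10,11,12,13,14,15,16,17,18,19,20,21,22,23,24,25,26,27,28,29,30,31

steps = 34; useful = 752; efficiency = 752/1088 = 47/68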